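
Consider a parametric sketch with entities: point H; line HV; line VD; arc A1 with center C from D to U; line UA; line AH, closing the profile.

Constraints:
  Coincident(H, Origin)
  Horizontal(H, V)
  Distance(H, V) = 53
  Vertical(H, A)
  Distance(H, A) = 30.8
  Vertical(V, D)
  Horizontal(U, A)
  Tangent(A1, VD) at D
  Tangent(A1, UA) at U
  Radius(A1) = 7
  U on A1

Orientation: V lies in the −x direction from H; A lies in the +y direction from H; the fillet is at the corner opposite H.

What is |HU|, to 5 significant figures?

55.359

H is at the origin; HV is horizontal with |HV| = 53.0 and V on the −x side, so V = (-53.000, 0.0000). HA is vertical with |HA| = 30.8 and A on the +y side, so A = (0.0000, 30.800). The virtual corner opposite H is at (-53.000, 30.800). Since A1 is tangent to VD there, CD ⟂ VD and A1 meets UA tangentially, so CU is at right angles to UA, with radius 7.0, so the center C sits 7.0 in from both sides at C = (-46.000, 23.800). That places the tangent points at D = (-53.000, 23.800) on VD and U = (-46.000, 30.800) on UA. Then |HU| = |U − H| = 55.359.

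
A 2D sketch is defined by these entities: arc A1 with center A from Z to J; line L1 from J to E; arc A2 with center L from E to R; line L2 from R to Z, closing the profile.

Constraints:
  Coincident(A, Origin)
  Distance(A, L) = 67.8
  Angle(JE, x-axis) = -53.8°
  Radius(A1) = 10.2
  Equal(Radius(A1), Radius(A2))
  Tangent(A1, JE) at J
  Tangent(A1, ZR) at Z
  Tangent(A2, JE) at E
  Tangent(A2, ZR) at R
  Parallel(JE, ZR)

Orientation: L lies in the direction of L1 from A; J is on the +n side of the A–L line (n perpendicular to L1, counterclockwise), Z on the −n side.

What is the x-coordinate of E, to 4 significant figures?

48.27

The slot axis is L1's direction at -53.8°, so u = (cos -53.8°, sin -53.8°) = (0.5906, -0.8070) and n = (−sin -53.8°, cos -53.8°) = (0.8070, 0.5906). A is at the origin and L lies 67.8 along u from A, so L = 67.8·u = (40.04, -54.71). Tangency of A1 to both parallel lines with radius 10.2 puts J and Z at A ± 10.2·n: J = (8.231, 6.024), Z = (-8.231, -6.024). Equal radii place E and R the same way about L: E = L + 10.2·n = (48.27, -48.69), R = L − 10.2·n = (31.81, -60.74). So E.x = 48.27.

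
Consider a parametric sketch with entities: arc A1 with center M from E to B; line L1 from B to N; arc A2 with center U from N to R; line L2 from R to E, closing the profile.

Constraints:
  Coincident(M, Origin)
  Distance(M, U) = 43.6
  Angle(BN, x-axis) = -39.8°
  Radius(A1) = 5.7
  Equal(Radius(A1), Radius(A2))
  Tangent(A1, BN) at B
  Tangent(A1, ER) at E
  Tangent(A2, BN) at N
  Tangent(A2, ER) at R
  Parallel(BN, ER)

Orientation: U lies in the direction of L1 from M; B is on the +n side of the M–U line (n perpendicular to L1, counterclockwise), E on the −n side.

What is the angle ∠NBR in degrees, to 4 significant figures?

14.65°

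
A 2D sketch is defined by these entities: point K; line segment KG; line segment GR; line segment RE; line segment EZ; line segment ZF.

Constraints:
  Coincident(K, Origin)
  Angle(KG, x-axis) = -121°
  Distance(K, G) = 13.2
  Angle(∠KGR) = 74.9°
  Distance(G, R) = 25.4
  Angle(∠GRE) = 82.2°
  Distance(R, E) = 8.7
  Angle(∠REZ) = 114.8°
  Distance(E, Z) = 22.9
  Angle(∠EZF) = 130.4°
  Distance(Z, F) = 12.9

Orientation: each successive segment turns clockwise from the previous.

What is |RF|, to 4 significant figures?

34.96

K is at the origin; KG runs at -121.0° with length 13.2, so G = (-6.799, -11.31). ∠KGR = 74.9° gives GR at 133.9° from the x-axis; with |GR| = 25.4, R = (-24.41, 6.987). ∠GRE = 82.2° gives RE at 36.10° from the x-axis; with |RE| = 8.7, E = (-17.38, 12.11). ∠REZ = 114.8° gives EZ at -29.10° from the x-axis; with |EZ| = 22.9, Z = (2.628, 0.9763). ∠EZF = 130.4° gives ZF at -78.70° from the x-axis; with |ZF| = 12.9, F = (5.156, -11.67). Then |RF| = |F − R| = 34.96.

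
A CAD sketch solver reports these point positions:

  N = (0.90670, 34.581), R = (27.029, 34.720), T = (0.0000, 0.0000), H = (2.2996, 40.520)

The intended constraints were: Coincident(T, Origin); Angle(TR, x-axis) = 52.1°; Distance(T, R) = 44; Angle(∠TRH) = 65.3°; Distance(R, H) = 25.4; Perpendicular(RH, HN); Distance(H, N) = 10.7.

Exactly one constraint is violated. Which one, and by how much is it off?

Distance(H, N) = 10.7 — off by 4.60.

T = (0.00, 0.00) ✓; TR at 52.10° ✓; |TR| = 44.00 ✓; ∠TRH = 65.30° ✓; |RH| = 25.40 ✓; ∠(RH, HN) = 90.00° ✓; |HN| = 6.100 ✗.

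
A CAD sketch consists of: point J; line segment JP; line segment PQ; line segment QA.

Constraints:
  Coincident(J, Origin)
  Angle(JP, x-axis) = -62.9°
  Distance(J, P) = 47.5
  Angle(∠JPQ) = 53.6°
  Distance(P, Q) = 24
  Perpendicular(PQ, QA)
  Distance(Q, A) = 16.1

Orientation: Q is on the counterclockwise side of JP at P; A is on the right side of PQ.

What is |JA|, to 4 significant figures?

54.49

∠JPQ = 53.6°, so PQ runs at -62.9° + (180° − 53.6°) = 63.50° from the x-axis; with |PQ| = 24.0, Q = P + 24.0·(cos 63.50°, sin 63.50°) = (32.35, -20.81). PQ ⟂ QA; with |QA| = 16.1 on the right of PQ, A = Q + 16.1·(0.8949, -0.4462) = (46.76, -27.99). Then |JA| = |A − J| = 54.49.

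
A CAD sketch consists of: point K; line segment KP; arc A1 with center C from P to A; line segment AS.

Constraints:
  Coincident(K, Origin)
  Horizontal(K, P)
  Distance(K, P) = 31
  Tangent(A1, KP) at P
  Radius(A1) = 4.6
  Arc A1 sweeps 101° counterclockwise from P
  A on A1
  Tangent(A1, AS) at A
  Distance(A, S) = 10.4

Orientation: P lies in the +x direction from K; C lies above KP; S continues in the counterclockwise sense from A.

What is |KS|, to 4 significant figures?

37.02

K is at the origin; KP is horizontal with |KP| = 31.0 and P on the +x side, so P = (31.00, 0.000). Tangency of A1 to KP means the radius CP is perpendicular to KP, so C = P + (0, 4.6) = (31.00, 4.600). On A1, P sits at bearing -90° from C; a 101° counterclockwise sweep puts A at bearing 11°, so A = C + 4.6·(cos 11°, sin 11°) = (35.52, 5.478). Tangency of A1 to AS means the radius CA is perpendicular to AS, so AS runs along (−sin 11°, cos 11°); with |AS| = 10.4, S = (33.53, 15.69). Then |KS| = |S − K| = 37.02.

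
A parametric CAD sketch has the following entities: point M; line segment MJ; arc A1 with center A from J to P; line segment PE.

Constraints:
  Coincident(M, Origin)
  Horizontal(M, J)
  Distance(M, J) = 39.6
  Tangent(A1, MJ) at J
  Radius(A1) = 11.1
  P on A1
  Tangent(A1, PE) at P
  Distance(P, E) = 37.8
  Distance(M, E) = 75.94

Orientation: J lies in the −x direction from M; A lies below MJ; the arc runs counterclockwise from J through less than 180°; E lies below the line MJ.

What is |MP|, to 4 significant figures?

50.64

Checks: |AP| = 11.10 ✓; ∠(AP, PE) = 90.00° ✓; |PE| = 37.80 ✓; |ME| = 75.94 ✓.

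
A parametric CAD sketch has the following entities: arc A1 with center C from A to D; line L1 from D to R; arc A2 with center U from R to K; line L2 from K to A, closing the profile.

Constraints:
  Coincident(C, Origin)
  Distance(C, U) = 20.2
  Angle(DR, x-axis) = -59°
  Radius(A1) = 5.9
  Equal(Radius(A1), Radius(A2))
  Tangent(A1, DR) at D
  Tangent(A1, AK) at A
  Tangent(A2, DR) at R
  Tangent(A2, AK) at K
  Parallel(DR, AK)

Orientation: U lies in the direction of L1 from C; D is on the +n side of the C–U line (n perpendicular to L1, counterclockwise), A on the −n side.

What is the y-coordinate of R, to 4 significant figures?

-14.28

Tangency of A1 to both parallel lines with radius 5.9 puts D and A at C ± 5.9·n: D = (5.057, 3.039), A = (-5.057, -3.039). Equal radii place R and K the same way about U: R = U + 5.9·n = (15.46, -14.28), K = U − 5.9·n = (5.346, -20.35). So R.y = -14.28.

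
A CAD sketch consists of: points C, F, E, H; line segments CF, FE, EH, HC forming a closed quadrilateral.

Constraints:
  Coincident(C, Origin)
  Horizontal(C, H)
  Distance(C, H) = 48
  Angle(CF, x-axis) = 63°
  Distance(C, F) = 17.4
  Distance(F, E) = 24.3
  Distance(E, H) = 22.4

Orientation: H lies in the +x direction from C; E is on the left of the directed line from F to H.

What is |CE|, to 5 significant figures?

35.898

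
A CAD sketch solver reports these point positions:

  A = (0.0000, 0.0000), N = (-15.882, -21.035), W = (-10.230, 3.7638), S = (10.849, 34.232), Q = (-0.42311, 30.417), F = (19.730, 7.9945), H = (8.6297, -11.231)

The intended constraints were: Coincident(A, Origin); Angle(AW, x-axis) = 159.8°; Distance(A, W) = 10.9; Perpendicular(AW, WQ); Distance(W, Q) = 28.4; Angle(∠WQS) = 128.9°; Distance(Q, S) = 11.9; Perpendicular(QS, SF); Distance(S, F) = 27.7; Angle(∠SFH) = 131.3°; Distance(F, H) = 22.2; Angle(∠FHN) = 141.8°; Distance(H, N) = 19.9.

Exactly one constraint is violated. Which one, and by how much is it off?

Distance(H, N) = 19.9 — off by 6.50.

A = (0.00, 0.00) ✓; AW at 159.8° ✓; |AW| = 10.90 ✓; ∠(AW, WQ) = 90.00° ✓; |WQ| = 28.40 ✓; ∠WQS = 128.9° ✓; |QS| = 11.90 ✓; ∠(QS, SF) = 90.00° ✓; |SF| = 27.70 ✓; ∠SFH = 131.3° ✓; |FH| = 22.20 ✓; ∠FHN = 141.8° ✓; |HN| = 26.40 ✗.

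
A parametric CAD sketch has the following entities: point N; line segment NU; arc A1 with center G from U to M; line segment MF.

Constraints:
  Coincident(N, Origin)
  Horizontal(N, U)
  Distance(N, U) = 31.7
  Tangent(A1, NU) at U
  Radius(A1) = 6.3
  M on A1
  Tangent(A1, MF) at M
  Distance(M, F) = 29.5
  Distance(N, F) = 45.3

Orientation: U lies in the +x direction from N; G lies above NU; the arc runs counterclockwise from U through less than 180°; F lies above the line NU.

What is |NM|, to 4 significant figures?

38.55

Checks: |GM| = 6.300 ✓; ∠(GM, MF) = 90.00° ✓; |MF| = 29.50 ✓; |NF| = 45.30 ✓.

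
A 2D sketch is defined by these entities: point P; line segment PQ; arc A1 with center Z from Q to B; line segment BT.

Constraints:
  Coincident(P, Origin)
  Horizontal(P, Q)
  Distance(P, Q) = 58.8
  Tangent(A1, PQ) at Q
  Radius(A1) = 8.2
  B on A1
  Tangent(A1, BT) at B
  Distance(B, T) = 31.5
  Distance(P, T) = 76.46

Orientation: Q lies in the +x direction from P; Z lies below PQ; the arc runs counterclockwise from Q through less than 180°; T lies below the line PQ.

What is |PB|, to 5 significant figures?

52.739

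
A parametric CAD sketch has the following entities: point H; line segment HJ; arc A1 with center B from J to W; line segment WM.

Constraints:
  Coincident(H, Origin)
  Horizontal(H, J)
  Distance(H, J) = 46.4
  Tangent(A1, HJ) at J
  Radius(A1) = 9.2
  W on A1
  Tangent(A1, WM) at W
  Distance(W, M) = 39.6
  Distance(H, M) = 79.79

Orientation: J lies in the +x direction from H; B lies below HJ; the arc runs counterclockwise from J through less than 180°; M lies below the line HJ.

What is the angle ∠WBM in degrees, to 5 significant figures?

76.921°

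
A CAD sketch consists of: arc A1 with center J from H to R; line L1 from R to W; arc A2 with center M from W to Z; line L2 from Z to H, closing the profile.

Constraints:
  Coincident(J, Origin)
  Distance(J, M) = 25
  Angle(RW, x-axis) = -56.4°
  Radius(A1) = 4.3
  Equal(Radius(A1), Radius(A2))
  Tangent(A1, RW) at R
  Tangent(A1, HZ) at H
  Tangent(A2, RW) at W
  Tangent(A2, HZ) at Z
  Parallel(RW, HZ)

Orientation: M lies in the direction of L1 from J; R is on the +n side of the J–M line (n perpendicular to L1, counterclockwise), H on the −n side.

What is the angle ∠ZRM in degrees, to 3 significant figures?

9.22°

Tangency of A1 to both parallel lines with radius 4.3 puts R and H at J ± 4.3·n: R = (3.58, 2.38), H = (-3.58, -2.38). Equal radii place W and Z the same way about M: W = M + 4.3·n = (17.4, -18.4), Z = M − 4.3·n = (10.3, -23.2). Then cos ∠ZRM = RZ·RM / (|RZ||RM|), giving 9.22°.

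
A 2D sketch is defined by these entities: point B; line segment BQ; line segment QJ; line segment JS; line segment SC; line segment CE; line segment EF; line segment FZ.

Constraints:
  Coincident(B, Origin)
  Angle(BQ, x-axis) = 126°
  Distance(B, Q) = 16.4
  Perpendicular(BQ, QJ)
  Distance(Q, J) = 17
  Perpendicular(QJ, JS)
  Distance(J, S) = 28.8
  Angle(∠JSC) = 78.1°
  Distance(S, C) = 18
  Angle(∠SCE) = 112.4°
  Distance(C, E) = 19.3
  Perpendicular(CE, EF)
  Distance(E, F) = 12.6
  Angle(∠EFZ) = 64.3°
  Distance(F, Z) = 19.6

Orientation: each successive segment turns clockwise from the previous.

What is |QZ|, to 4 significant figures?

22.94

CE is perpendicular to EF, so EF runs at 46.50°; with |EF| = 12.6, F = (-0.7156, 15.04). ∠EFZ = 64.3° gives FZ at -69.20° from the x-axis; with |FZ| = 19.6, Z = (6.244, -3.287). Then |QZ| = |Z − Q| = 22.94.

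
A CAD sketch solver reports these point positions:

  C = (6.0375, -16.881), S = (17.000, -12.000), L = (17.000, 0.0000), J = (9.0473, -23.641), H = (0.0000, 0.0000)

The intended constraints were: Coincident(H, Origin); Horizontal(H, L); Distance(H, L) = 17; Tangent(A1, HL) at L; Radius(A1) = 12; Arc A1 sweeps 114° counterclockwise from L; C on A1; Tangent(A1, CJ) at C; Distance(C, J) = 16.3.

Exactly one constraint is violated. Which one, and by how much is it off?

Distance(C, J) = 16.3 — off by 8.90.

H = (0.00, 0.00) ✓; H.y = 0.00, L.y = 0.00 ✓; |HL| = 17.00 ✓; ∠(SL, LH) = 90.00° ✓; |SL| = 12.00 ✓; bearing(S→C) − bearing(S→L) = 114.0° ✓; |SC| = 12.00 ✓; ∠(SC, CJ) = 90.00° ✓; |CJ| = 7.400 ✗.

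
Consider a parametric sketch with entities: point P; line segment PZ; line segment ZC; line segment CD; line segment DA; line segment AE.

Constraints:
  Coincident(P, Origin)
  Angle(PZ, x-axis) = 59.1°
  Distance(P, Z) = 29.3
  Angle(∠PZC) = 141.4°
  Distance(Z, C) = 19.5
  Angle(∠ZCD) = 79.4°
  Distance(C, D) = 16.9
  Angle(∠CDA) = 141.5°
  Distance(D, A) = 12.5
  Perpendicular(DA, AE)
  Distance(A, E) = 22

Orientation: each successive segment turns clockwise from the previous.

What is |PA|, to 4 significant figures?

30.54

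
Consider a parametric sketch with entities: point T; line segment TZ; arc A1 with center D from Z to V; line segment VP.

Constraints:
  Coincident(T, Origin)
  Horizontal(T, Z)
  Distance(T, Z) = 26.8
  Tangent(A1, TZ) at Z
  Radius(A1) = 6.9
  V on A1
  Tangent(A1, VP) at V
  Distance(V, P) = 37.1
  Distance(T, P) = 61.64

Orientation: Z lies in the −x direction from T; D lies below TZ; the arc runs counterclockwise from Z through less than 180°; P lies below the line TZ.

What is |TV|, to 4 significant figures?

33.26

Checks: |DV| = 6.900 ✓; ∠(DV, VP) = 90.00° ✓; |VP| = 37.10 ✓; |TP| = 61.64 ✓.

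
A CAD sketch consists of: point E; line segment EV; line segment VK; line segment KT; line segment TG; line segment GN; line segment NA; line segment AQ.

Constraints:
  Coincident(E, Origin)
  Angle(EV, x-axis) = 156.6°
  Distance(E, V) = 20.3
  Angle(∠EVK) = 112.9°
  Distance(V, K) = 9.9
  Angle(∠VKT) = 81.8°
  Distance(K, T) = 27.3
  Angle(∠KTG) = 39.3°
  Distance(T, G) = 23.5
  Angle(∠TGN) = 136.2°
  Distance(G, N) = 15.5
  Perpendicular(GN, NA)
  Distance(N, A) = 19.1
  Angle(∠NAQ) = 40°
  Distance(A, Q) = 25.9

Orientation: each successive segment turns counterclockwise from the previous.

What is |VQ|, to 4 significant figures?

10.59

E is at the origin; EV runs at 156.6° with length 20.3, so V = (-18.63, 8.062). ∠EVK = 112.9° gives VK at -136.3° from the x-axis; with |VK| = 9.9, K = (-25.79, 1.222). ∠VKT = 81.8° gives KT at -38.10° from the x-axis; with |KT| = 27.3, T = (-4.304, -15.62). ∠KTG = 39.3° gives TG at 102.6° from the x-axis; with |TG| = 23.5, G = (-9.431, 7.311). ∠TGN = 136.2° gives GN at 146.4° from the x-axis; with |GN| = 15.5, N = (-22.34, 15.89). The perpendicularity gives NA at right angles to GN, so NA runs at -123.6°; with |NA| = 19.1, A = (-32.91, -0.01990). ∠NAQ = 40.0° gives AQ at 16.40° from the x-axis; with |AQ| = 25.9, Q = (-8.065, 7.293). Then |VQ| = |Q − V| = 10.59.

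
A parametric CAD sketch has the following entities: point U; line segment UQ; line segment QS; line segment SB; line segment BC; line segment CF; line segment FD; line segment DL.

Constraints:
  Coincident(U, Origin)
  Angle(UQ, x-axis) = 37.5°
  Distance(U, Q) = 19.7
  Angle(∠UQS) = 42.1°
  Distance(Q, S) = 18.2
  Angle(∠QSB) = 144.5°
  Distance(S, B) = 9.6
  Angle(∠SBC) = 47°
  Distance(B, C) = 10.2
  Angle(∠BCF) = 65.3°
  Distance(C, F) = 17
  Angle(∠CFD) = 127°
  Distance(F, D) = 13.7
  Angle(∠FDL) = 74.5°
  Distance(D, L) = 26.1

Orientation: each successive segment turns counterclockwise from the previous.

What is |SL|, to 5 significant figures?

21.287

U is at the origin; UQ runs at 37.5° with length 19.7, so Q = (15.629, 11.993). ∠UQS = 42.1° gives QS at 175.40° from the x-axis; with |QS| = 18.2, S = (-2.5123, 13.452). ∠QSB = 144.5° gives SB at -149.10° from the x-axis; with |SB| = 9.6, B = (-10.750, 8.5222). ∠SBC = 47.0° gives BC at -16.100° from the x-axis; with |BC| = 10.2, C = (-0.94979, 5.6936). ∠BCF = 65.3° gives CF at 98.600° from the x-axis; with |CF| = 17.0, F = (-3.4919, 22.502). ∠CFD = 127.0° gives FD at 151.60° from the x-axis; with |FD| = 13.7, D = (-15.543, 29.019). ∠FDL = 74.5° gives DL at -102.90° from the x-axis; with |DL| = 26.1, L = (-21.370, 3.5773). Then |SL| = |L − S| = 21.287.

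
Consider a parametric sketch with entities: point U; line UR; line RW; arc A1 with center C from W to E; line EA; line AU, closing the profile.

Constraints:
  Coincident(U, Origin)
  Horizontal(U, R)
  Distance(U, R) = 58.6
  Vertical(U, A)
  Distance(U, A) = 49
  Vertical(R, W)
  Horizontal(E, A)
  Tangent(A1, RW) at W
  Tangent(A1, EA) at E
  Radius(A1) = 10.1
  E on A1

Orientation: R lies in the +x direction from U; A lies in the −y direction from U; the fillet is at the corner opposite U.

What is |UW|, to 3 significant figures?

70.3

The virtual corner opposite U is at (58.6, -49.0). Since A1 is tangent to RW there, CW ⟂ RW and since A1 is tangent to EA there, CE ⟂ EA, with radius 10.1, so the center C sits 10.1 in from both sides at C = (48.5, -38.9). That places the tangent points at W = (58.6, -38.9) on RW and E = (48.5, -49.0) on EA. Then |UW| = |W − U| = 70.3.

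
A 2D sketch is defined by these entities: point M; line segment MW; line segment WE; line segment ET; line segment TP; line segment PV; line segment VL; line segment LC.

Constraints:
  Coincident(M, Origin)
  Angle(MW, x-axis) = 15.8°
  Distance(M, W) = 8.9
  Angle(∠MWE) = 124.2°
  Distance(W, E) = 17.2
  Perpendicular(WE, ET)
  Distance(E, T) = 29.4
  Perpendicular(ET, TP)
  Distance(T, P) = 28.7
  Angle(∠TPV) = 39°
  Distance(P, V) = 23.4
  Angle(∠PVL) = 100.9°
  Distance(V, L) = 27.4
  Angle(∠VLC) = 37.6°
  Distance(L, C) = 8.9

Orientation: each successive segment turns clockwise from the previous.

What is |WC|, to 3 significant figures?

37.0

∠PVL = 100.9° gives VL at -80.1° from the x-axis; with |VL| = 27.4, L = (8.96, -40.1). ∠VLC = 37.6° gives LC at 138° from the x-axis; with |LC| = 8.9, C = (2.40, -34.1). Then |WC| = |C − W| = 37.0.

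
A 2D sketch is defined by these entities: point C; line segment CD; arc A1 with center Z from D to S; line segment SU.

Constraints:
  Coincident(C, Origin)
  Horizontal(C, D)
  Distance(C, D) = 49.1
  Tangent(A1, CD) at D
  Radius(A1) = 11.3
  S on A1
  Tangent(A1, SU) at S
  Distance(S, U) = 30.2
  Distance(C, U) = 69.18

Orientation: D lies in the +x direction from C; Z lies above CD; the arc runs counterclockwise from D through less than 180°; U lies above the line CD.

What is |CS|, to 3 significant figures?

61.7

C is at the origin; CD is horizontal with |CD| = 49.1 and D on the +x side, so D = (49.1, 0.00). A1 meets CD tangentially, so ZD is at right angles to CD, so Z = D + (0, 11.3) = (49.1, 11.3). Since ZS ⟂ SU (tangency), |ZU| = √(11.3² + 30.2²) = 32.2 regardless of where S sits on A1. So U lies on both circle(C, 69.18) and circle(Z, 32.2); the above-CD intersection is U = (54.1, 43.2). S is the foot of the tangent from U: S = (60.2, 13.6).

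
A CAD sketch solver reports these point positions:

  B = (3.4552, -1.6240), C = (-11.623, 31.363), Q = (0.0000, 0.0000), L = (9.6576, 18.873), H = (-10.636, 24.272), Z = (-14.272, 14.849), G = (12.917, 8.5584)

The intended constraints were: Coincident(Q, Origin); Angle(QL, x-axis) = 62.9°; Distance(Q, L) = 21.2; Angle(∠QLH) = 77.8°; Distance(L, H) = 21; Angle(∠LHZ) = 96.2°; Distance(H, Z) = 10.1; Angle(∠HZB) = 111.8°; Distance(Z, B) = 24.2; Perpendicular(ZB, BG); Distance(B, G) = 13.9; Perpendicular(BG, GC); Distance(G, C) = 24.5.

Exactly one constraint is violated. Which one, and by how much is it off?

Distance(G, C) = 24.5 — off by 9.00.

Q = (0.00, 0.00) ✓; QL at 62.90° ✓; |QL| = 21.20 ✓; ∠QLH = 77.80° ✓; |LH| = 21.00 ✓; ∠LHZ = 96.20° ✓; |HZ| = 10.10 ✓; ∠HZB = 111.8° ✓; |ZB| = 24.20 ✓; ∠(ZB, BG) = 90.00° ✓; |BG| = 13.90 ✓; ∠(BG, GC) = 90.00° ✓; |GC| = 33.50 ✗.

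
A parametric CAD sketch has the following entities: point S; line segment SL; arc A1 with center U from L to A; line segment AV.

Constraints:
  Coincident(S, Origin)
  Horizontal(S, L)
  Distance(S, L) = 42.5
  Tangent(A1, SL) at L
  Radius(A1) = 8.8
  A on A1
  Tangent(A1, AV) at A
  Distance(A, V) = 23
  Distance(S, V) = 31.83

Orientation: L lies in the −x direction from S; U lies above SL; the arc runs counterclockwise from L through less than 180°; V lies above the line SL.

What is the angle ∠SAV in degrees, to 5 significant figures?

61.719°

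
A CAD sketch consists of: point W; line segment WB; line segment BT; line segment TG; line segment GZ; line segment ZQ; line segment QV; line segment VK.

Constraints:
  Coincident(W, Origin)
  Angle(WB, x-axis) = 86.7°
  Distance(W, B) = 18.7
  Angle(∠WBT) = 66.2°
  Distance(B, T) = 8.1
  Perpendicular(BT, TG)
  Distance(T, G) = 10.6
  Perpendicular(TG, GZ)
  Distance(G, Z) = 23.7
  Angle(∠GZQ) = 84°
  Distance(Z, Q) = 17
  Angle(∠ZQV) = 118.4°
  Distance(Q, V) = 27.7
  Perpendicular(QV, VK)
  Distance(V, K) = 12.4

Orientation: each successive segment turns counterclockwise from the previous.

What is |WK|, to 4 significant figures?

24.23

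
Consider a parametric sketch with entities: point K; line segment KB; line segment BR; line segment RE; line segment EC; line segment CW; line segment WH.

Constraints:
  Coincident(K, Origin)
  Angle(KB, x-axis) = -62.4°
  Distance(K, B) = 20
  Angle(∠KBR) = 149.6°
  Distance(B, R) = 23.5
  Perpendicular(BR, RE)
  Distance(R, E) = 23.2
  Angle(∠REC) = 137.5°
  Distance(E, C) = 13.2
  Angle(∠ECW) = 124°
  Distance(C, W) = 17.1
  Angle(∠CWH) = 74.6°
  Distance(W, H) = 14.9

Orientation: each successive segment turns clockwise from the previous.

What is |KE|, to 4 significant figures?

42.80

∠KBR = 149.6° gives BR at -92.80° from the x-axis; with |BR| = 23.5, R = (8.118, -41.20). The perpendicularity gives RE at right angles to BR, so RE runs at 177.2°; with |RE| = 23.2, E = (-15.05, -40.06). Then |KE| = |E − K| = 42.80.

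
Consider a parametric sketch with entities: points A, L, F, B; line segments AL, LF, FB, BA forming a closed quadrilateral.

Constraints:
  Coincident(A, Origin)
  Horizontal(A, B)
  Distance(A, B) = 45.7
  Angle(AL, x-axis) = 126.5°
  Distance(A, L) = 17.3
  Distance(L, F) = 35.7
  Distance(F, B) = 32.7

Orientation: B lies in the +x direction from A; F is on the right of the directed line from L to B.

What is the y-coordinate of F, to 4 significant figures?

-11.28

A is at the origin; AB is horizontal with |AB| = 45.7 and B in +x, so B = (45.7, 0). AL runs at 126.5° with |AL| = 17.3, so L = (-10.29, 13.91). F is determined by |LF| = 35.7 and |FB| = 32.7 together: it lies at the intersection of circle(L, 35.7) and circle(B, 32.7). With |LB| = 57.69, the foot of the radical line on LB is 30.62 from L and the perpendicular offset is √(35.7² − 30.62²) = 18.35. Taking the right-of-LB solution: F = (15.01, -11.28).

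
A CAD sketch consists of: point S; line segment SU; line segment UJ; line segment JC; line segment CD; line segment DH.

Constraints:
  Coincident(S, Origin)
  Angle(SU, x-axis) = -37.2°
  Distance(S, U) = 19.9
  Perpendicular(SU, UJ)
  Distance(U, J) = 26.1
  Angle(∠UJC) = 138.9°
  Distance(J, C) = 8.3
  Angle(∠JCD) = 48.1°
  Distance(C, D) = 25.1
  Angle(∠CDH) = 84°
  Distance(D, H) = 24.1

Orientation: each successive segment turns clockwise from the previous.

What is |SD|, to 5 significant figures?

13.601

S is at the origin; SU runs at -37.2° with length 19.9, so U = (15.851, -12.032). SU is perpendicular to UJ, so UJ runs at -127.20°; with |UJ| = 26.1, J = (0.070908, -32.821). ∠UJC = 138.9° gives JC at -168.30° from the x-axis; with |JC| = 8.3, C = (-8.0566, -34.504). ∠JCD = 48.1° gives CD at 59.800° from the x-axis; with |CD| = 25.1, D = (4.5692, -12.811). Then |SD| = |D − S| = 13.601.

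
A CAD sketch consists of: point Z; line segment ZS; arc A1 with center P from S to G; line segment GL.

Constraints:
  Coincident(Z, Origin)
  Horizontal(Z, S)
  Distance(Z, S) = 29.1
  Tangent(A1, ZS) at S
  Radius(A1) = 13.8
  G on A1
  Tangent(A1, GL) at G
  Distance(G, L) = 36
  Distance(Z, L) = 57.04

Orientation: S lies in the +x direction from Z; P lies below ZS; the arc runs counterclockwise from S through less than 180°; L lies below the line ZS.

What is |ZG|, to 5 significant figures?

22.975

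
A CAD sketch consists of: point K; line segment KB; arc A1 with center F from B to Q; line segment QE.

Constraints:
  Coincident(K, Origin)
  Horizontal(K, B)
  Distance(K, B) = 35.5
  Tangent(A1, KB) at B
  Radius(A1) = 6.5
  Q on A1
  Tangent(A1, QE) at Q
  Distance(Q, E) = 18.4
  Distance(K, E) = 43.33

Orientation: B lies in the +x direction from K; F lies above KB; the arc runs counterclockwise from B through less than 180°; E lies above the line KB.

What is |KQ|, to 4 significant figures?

42.48

Checks: |FQ| = 6.500 ✓; ∠(FQ, QE) = 90.00° ✓; |QE| = 18.40 ✓; |KE| = 43.33 ✓.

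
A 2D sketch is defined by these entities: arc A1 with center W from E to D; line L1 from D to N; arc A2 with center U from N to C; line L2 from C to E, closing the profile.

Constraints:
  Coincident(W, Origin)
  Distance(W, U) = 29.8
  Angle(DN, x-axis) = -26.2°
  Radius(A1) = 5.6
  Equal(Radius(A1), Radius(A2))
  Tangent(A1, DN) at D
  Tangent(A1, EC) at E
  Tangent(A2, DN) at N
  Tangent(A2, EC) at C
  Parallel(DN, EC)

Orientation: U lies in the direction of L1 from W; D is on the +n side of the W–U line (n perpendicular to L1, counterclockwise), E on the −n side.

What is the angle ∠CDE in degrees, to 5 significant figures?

69.402°

The slot axis is L1's direction at -26.2°, so u = (cos -26.2°, sin -26.2°) = (0.89726, -0.44151) and n = (−sin -26.2°, cos -26.2°) = (0.44151, 0.89726). W is at the origin and U lies 29.8 along u from W, so U = 29.8·u = (26.738, -13.157). Tangency of A1 to both parallel lines with radius 5.6 puts D and E at W ± 5.6·n: D = (2.4724, 5.0246), E = (-2.4724, -5.0246). Equal radii place N and C the same way about U: N = U + 5.6·n = (29.211, -8.1322), C = U − 5.6·n = (24.266, -18.182). Then cos ∠CDE = DC·DE / (|DC||DE|), giving 69.402°.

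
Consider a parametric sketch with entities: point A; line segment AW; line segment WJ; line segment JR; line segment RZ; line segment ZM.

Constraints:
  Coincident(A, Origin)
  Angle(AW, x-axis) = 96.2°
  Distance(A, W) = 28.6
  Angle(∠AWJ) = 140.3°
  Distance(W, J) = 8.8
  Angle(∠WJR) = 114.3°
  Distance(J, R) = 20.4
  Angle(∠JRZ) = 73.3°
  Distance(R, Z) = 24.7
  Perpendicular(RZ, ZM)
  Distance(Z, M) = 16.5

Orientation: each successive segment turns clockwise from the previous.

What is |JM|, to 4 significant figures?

19.08

A is at the origin; AW runs at 96.2° with length 28.6, so W = (-3.089, 28.43). ∠AWJ = 140.3° gives WJ at 56.50° from the x-axis; with |WJ| = 8.8, J = (1.768, 35.77). ∠WJR = 114.3° gives JR at -9.200° from the x-axis; with |JR| = 20.4, R = (21.91, 32.51). ∠JRZ = 73.3° gives RZ at -115.9° from the x-axis; with |RZ| = 24.7, Z = (11.12, 10.29). RZ is perpendicular to ZM, so ZM runs at 154.1°; with |ZM| = 16.5, M = (-3.726, 17.50). Then |JM| = |M − J| = 19.08.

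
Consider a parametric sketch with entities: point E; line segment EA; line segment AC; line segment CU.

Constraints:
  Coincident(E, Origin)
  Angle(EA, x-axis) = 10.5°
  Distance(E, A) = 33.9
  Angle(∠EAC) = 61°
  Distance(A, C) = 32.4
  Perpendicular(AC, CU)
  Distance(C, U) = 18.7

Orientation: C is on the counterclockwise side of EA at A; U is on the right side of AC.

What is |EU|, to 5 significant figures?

50.917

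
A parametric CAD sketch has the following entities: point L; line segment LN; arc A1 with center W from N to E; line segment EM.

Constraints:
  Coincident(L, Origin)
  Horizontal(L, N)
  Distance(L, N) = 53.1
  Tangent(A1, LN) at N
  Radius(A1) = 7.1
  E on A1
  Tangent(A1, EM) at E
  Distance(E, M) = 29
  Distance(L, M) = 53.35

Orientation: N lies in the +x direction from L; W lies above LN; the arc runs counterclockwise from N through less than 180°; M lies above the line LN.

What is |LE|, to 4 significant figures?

59.81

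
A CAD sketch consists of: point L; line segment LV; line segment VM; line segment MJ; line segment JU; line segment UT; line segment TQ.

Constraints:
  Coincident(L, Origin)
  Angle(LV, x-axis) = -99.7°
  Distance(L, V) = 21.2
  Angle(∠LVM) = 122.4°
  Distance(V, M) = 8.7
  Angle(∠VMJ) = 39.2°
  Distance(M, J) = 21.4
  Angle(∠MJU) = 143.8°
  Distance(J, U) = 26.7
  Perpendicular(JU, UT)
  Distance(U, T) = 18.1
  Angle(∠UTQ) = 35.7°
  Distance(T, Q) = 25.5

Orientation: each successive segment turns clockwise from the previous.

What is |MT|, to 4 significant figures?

44.31

∠MJU = 143.8° gives JU at 25.70° from the x-axis; with |JU| = 26.7, U = (22.54, 6.202). JU is perpendicular to UT, so UT runs at -64.30°; with |UT| = 18.1, T = (30.39, -10.11). Then |MT| = |T − M| = 44.31.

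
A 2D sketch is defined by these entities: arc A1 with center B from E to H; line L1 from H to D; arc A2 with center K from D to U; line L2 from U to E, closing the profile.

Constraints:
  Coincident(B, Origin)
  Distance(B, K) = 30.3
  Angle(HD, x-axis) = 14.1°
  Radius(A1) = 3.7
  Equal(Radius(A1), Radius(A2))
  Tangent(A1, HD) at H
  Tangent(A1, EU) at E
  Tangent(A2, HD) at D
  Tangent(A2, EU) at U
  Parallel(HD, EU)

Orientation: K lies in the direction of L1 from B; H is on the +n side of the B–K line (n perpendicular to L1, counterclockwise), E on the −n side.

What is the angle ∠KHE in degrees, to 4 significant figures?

83.04°

B is at the origin and K lies 30.3 along u from B, so K = 30.3·u = (29.39, 7.382). Tangency of A1 to both parallel lines with radius 3.7 puts H and E at B ± 3.7·n: H = (-0.9014, 3.589), E = (0.9014, -3.589). Then cos ∠KHE = HK·HE / (|HK||HE|), giving 83.04°.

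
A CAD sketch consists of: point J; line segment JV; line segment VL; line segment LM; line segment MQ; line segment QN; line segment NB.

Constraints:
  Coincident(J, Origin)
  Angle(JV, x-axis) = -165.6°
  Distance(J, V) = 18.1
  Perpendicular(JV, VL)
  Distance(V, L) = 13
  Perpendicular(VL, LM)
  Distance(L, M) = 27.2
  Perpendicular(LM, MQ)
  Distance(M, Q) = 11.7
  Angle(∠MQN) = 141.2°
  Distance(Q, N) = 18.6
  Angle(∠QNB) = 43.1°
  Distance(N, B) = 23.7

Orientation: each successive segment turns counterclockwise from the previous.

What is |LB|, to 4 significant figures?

14.00

∠MQN = 141.2° gives QN at 143.2° from the x-axis; with |QN| = 18.6, N = (-5.756, 12.15). ∠QNB = 43.1° gives NB at -79.90° from the x-axis; with |NB| = 23.7, B = (-1.600, -11.19). Then |LB| = |B − L| = 14.00.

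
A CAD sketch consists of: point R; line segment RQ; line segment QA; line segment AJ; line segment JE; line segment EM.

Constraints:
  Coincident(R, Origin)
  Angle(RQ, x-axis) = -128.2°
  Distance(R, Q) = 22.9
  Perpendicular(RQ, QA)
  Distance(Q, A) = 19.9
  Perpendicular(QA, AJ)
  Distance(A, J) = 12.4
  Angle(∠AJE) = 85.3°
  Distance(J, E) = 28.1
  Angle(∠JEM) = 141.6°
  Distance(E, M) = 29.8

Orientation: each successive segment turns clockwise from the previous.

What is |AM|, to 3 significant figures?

50.8

R is at the origin; RQ runs at -128.2° with length 22.9, so Q = (-14.2, -18.0). RQ ⟂ QA, so QA runs at 142°; with |QA| = 19.9, A = (-29.8, -5.69). The perpendicularity gives AJ at right angles to QA, so AJ runs at 51.8°; with |AJ| = 12.4, J = (-22.1, 4.05). ∠AJE = 85.3° gives JE at -42.9° from the x-axis; with |JE| = 28.1, E = (-1.55, -15.1). ∠JEM = 141.6° gives EM at -81.3° from the x-axis; with |EM| = 29.8, M = (2.96, -44.5). Then |AM| = |M − A| = 50.8.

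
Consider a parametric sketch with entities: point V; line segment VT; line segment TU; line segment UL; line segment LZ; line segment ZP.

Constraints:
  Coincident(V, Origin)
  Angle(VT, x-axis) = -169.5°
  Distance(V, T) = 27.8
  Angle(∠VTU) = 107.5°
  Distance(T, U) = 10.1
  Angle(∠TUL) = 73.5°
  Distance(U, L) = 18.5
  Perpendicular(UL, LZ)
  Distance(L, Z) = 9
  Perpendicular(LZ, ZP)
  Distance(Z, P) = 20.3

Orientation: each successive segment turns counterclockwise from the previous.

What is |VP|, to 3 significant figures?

32.5

UL ⟂ LZ, so LZ runs at 99.5°; with |LZ| = 9.0, Z = (-11.8, -3.16). LZ ⟂ ZP, so ZP runs at -170°; with |ZP| = 20.3, P = (-31.8, -6.51). Then |VP| = |P − V| = 32.5.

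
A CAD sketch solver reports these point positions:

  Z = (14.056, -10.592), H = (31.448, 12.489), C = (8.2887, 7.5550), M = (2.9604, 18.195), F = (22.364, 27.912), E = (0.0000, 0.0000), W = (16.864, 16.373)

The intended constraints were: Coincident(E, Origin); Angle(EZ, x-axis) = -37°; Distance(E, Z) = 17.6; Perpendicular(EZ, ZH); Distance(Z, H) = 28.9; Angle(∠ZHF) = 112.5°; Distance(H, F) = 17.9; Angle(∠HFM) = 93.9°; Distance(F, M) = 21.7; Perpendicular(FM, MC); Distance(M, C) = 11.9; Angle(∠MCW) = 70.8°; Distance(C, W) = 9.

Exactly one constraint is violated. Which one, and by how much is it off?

Distance(C, W) = 9 — off by 3.30.

E = (0.00, 0.00) ✓; EZ at -37.00° ✓; |EZ| = 17.60 ✓; ∠(EZ, ZH) = 90.00° ✓; |ZH| = 28.90 ✓; ∠ZHF = 112.5° ✓; |HF| = 17.90 ✓; ∠HFM = 93.90° ✓; |FM| = 21.70 ✓; ∠(FM, MC) = 90.00° ✓; |MC| = 11.90 ✓; ∠MCW = 70.80° ✓; |CW| = 12.30 ✗.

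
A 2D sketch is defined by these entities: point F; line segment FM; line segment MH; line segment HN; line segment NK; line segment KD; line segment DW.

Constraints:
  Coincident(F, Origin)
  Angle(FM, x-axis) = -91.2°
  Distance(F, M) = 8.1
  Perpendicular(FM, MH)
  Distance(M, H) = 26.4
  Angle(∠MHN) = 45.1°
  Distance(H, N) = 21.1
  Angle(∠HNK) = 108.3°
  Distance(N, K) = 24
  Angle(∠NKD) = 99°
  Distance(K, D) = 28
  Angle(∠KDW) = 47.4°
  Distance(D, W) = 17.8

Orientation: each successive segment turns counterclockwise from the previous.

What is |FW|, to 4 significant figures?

16.84

F is at the origin; FM runs at -91.2° with length 8.1, so M = (-0.1696, -8.098). The perpendicularity gives MH at right angles to FM, so MH runs at -1.200°; with |MH| = 26.4, H = (26.22, -8.651). ∠MHN = 45.1° gives HN at 133.7° from the x-axis; with |HN| = 21.1, N = (11.65, 6.604). ∠HNK = 108.3° gives NK at -154.6° from the x-axis; with |NK| = 24.0, K = (-10.03, -3.691). ∠NKD = 99.0° gives KD at -73.60° from the x-axis; with |KD| = 28.0, D = (-2.128, -30.55). ∠KDW = 47.4° gives DW at 59.00° from the x-axis; with |DW| = 17.8, W = (7.040, -15.29). Then |FW| = |W − F| = 16.84.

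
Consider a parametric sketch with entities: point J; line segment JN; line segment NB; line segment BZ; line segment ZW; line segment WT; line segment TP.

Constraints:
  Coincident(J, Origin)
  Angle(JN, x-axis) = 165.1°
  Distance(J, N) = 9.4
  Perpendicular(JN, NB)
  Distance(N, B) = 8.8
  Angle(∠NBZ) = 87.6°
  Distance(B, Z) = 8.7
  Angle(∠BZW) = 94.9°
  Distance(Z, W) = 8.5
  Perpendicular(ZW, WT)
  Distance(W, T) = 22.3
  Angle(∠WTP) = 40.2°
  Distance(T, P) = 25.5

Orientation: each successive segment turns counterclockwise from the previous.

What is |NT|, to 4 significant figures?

13.26

J is at the origin; JN runs at 165.1° with length 9.4, so N = (-9.084, 2.417). The perpendicularity gives NB at right angles to JN, so NB runs at -104.9°; with |NB| = 8.8, B = (-11.35, -6.087). ∠NBZ = 87.6° gives BZ at -12.50° from the x-axis; with |BZ| = 8.7, Z = (-2.853, -7.970). ∠BZW = 94.9° gives ZW at 72.60° from the x-axis; with |ZW| = 8.5, W = (-0.3111, 0.1410). ZW ⟂ WT, so WT runs at 162.6°; with |WT| = 22.3, T = (-21.59, 6.810). Then |NT| = |T − N| = 13.26.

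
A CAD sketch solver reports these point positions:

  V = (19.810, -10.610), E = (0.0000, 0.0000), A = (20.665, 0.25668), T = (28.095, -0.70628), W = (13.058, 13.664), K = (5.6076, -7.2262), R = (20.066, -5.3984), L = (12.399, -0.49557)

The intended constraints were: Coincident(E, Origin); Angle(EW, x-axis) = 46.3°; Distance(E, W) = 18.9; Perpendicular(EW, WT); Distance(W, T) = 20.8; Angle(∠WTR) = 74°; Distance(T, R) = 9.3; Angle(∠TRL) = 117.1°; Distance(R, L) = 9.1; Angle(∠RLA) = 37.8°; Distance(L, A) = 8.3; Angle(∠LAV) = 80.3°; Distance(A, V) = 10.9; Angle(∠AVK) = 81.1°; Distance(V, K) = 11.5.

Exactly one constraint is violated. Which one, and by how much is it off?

Distance(V, K) = 11.5 — off by 3.10.

E = (0.00, 0.00) ✓; EW at 46.30° ✓; |EW| = 18.90 ✓; ∠(EW, WT) = 90.00° ✓; |WT| = 20.80 ✓; ∠WTR = 74.00° ✓; |TR| = 9.300 ✓; ∠TRL = 117.1° ✓; |RL| = 9.101 ✓; ∠RLA = 37.80° ✓; |LA| = 8.300 ✓; ∠LAV = 80.30° ✓; |AV| = 10.90 ✓; ∠AVK = 81.10° ✓; |VK| = 14.60 ✗.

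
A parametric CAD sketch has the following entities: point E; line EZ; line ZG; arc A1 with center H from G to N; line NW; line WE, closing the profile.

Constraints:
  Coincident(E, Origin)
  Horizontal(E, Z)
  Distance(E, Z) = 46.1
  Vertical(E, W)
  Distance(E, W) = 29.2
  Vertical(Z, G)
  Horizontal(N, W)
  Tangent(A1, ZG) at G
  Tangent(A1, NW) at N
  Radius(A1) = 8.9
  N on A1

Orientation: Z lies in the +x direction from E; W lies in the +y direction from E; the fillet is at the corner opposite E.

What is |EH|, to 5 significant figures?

42.378

E is at the origin; E and Z share the same y with |EZ| = 46.1 and Z on the +x side, so Z = (46.100, 0.0000). E and W share the same x with |EW| = 29.2 and W on the +y side, so W = (0.0000, 29.200). The virtual corner opposite E is at (46.100, 29.200). A1 meets ZG tangentially, so HG is at right angles to ZG and the tangent condition forces HN to be normal to NW, with radius 8.9, so the center H sits 8.9 in from both sides at H = (37.200, 20.300). Then |EH| = |H − E| = 42.378.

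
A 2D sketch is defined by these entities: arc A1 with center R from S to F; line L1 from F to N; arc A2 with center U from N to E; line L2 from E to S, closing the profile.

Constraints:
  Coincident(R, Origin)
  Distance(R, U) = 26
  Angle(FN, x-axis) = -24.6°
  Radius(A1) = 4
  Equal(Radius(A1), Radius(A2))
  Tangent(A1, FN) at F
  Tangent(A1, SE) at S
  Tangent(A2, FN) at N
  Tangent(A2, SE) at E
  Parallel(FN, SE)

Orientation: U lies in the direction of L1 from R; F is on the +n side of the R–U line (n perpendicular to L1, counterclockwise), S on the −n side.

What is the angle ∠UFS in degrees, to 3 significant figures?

81.3°

The slot axis is L1's direction at -24.6°, so u = (cos -24.6°, sin -24.6°) = (0.909, -0.416) and n = (−sin -24.6°, cos -24.6°) = (0.416, 0.909). R is at the origin and U lies 26.0 along u from R, so U = 26.0·u = (23.6, -10.8). Tangency of A1 to both parallel lines with radius 4.0 puts F and S at R ± 4.0·n: F = (1.67, 3.64), S = (-1.67, -3.64). Then cos ∠UFS = FU·FS / (|FU||FS|), giving 81.3°.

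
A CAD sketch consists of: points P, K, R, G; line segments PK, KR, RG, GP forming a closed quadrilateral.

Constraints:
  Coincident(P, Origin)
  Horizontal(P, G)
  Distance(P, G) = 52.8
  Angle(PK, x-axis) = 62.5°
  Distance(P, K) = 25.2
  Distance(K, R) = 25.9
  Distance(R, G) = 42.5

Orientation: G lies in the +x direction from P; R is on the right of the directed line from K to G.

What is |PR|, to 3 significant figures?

11.0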